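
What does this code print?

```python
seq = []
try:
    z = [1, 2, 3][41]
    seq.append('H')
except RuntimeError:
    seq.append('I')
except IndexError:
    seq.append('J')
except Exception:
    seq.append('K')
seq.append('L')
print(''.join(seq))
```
JL

IndexError matches before generic Exception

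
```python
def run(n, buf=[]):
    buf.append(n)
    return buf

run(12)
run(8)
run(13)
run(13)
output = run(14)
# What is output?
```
[12, 8, 13, 13, 14]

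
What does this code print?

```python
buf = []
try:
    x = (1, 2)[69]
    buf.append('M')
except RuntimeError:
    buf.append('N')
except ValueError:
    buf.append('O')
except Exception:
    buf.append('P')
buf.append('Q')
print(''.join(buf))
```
PQ

IndexError not specifically caught, falls to Exception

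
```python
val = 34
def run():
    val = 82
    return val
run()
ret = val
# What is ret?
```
34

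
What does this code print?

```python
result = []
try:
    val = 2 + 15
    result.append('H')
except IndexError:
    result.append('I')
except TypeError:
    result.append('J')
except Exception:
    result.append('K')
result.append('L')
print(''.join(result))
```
HL

No exception, try block completes normally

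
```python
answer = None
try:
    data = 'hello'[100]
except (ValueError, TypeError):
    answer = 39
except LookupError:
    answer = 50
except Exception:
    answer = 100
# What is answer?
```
50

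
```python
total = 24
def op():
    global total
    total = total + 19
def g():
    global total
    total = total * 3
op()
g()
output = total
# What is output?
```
129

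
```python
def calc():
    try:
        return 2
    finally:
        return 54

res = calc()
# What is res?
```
54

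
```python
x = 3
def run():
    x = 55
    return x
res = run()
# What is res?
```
55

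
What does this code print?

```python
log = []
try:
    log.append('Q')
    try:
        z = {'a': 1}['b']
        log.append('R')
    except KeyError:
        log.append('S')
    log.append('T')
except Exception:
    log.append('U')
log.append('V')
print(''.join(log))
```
QSTV

Inner exception caught by inner handler, outer continues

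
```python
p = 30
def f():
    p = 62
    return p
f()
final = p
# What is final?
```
30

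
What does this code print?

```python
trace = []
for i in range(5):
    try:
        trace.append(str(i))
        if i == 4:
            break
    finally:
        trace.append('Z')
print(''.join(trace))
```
0Z1Z2Z3Z4Z

finally runs even when breaking out of loop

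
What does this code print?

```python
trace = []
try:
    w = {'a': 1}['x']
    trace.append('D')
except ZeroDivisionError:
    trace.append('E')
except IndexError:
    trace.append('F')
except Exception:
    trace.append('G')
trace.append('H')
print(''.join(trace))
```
GH

KeyError not specifically caught, falls to Exception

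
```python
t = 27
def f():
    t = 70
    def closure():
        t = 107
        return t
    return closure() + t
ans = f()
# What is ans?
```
177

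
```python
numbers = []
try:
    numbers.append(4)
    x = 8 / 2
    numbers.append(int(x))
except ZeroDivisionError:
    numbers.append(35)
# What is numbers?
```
[4, 4]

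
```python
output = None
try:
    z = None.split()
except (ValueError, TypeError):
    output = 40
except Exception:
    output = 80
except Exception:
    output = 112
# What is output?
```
80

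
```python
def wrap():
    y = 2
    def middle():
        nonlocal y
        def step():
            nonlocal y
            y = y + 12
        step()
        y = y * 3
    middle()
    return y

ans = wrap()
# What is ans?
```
42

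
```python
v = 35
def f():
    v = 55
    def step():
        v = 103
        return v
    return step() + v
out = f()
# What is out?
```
158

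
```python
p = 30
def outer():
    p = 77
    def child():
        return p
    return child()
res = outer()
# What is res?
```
77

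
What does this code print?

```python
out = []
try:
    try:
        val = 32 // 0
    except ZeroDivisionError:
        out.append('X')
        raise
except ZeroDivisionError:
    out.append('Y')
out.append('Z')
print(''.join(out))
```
XYZ

raise without argument re-raises current exception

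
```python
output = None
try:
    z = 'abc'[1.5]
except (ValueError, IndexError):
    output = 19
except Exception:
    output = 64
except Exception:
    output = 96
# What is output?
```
64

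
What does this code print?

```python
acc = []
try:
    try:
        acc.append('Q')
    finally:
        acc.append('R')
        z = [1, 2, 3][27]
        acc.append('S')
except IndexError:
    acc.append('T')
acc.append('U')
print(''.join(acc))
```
QRTU

Exception in inner finally caught by outer except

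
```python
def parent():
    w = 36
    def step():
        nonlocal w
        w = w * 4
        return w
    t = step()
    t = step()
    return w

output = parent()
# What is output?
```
576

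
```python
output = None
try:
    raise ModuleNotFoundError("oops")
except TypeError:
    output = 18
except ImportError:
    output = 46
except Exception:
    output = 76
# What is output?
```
46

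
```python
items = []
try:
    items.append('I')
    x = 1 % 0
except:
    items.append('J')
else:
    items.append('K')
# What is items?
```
['I', 'J']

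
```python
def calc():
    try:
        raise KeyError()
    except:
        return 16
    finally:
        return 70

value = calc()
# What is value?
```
70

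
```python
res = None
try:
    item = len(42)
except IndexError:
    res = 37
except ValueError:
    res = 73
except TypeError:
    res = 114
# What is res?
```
114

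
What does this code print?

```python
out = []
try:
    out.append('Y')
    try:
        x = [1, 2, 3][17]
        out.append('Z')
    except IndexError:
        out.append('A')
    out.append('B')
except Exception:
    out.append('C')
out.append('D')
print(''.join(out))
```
YABD

Inner exception caught by inner handler, outer continues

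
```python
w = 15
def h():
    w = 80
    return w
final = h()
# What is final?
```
80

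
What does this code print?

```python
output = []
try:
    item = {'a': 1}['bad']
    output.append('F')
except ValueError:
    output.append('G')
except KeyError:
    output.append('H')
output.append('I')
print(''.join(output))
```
HI

KeyError is caught by its specific handler, not ValueError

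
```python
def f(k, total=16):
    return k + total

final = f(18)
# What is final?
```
34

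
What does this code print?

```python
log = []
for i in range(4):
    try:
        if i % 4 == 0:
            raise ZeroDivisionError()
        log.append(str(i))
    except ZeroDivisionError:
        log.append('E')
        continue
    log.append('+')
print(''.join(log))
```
E1+2+3+

continue in except skips rest of loop body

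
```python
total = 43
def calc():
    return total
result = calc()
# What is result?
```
43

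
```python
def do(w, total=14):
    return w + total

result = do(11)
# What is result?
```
25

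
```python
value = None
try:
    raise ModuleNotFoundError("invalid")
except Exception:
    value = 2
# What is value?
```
2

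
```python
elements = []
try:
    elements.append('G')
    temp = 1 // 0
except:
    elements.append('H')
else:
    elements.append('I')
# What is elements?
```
['G', 'H']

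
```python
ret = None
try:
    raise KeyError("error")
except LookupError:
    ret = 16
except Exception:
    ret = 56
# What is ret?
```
16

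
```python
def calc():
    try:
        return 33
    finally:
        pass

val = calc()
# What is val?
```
33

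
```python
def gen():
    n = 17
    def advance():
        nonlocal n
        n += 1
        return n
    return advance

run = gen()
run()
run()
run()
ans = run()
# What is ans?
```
21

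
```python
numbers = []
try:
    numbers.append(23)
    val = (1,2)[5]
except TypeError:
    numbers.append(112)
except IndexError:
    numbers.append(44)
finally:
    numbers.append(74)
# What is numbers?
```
[23, 44, 74]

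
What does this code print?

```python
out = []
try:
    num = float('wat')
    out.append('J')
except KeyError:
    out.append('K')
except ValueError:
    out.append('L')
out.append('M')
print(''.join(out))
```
LM

ValueError is caught by its specific handler, not KeyError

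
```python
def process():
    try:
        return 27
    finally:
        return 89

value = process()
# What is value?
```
89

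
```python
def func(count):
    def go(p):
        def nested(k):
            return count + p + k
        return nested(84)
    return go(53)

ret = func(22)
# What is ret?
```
159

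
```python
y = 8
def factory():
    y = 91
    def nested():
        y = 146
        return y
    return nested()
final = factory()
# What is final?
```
146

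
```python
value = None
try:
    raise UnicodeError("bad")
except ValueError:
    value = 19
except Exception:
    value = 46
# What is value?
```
19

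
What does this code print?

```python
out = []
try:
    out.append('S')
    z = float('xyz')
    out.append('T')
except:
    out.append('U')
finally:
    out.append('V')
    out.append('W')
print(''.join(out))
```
SUVW

Code before exception runs, then except, then all of finally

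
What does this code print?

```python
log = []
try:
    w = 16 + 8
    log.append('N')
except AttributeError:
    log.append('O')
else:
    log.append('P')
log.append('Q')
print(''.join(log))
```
NPQ

else block runs when no exception occurs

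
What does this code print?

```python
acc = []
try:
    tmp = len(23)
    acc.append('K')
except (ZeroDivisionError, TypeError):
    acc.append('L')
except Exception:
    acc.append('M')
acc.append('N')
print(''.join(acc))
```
LN

TypeError matches tuple containing it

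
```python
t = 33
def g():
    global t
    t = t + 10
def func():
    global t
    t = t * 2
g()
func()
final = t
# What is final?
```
86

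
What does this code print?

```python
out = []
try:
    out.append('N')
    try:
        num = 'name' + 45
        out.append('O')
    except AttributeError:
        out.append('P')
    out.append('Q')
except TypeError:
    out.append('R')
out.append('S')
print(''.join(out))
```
NRS

Inner handler doesn't match, propagates to outer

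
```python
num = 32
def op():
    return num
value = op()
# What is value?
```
32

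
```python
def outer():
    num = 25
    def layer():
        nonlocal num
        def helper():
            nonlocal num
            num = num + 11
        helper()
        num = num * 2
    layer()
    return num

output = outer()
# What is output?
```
72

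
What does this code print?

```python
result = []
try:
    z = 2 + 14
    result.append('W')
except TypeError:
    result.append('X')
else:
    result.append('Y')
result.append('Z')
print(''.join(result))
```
WYZ

else block runs when no exception occurs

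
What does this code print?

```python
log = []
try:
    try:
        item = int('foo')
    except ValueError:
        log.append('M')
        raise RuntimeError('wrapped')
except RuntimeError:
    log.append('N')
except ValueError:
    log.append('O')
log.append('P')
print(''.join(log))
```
MNP

RuntimeError raised and caught, original ValueError not re-raised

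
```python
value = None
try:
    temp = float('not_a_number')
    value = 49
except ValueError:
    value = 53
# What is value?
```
53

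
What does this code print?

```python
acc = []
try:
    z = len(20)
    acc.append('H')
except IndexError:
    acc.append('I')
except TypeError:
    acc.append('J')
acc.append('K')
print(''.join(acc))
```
JK

TypeError is caught by its specific handler, not IndexError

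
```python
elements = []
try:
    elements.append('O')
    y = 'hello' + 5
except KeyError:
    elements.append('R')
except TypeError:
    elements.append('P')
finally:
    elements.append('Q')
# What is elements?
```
['O', 'P', 'Q']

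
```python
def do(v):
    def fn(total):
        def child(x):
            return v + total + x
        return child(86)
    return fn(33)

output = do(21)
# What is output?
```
140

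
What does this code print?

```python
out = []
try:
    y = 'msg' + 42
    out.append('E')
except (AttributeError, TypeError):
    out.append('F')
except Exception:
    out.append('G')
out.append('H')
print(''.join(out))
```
FH

TypeError matches tuple containing it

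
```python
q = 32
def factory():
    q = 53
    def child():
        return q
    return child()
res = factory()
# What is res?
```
53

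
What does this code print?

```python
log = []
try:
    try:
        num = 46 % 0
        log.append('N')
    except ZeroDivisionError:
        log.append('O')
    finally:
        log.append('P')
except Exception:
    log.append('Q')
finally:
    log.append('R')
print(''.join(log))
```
OPR

Both finally blocks run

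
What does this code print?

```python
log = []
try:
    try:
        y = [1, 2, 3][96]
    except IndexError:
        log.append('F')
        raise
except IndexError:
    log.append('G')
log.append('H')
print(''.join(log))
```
FGH

raise without argument re-raises current exception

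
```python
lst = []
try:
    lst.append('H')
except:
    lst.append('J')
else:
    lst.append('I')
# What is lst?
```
['H', 'I']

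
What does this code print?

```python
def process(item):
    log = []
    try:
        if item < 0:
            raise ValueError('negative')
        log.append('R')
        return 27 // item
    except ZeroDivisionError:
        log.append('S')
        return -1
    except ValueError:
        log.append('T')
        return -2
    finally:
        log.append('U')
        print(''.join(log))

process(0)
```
RSU

item=0 causes ZeroDivisionError, caught, finally prints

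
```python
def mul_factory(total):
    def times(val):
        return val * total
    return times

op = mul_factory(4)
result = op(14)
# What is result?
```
56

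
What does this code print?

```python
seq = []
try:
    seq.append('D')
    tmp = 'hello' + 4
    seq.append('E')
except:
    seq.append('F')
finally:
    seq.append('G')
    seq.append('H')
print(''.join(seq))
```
DFGH

Code before exception runs, then except, then all of finally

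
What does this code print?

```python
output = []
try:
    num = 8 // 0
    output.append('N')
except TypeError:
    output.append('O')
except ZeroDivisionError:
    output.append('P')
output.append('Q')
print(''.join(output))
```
PQ

ZeroDivisionError is caught by its specific handler, not TypeError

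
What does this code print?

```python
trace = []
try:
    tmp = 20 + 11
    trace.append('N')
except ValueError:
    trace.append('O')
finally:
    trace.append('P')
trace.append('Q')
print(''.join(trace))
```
NPQ

finally runs after normal execution too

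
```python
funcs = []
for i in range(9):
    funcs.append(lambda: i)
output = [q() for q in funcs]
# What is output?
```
[8, 8, 8, 8, 8, 8, 8, 8, 8]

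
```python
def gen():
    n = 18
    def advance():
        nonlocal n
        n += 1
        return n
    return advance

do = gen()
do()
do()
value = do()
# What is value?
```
21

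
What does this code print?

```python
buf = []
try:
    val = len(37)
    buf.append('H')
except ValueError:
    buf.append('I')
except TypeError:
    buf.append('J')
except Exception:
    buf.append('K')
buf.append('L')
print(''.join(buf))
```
JL

TypeError matches before generic Exception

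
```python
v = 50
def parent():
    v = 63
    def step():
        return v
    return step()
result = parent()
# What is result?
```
63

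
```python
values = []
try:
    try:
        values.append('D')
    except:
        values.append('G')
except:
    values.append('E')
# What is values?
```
['D']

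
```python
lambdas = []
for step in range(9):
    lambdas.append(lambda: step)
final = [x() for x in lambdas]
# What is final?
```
[8, 8, 8, 8, 8, 8, 8, 8, 8]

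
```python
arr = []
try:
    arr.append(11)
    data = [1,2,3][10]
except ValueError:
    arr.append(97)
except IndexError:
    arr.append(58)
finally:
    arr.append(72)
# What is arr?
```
[11, 58, 72]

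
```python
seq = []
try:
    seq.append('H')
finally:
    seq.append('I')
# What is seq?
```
['H', 'I']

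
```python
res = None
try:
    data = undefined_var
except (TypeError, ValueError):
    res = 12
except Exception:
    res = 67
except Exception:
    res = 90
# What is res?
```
67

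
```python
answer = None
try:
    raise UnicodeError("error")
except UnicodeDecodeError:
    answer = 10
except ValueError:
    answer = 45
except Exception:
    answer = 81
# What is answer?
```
45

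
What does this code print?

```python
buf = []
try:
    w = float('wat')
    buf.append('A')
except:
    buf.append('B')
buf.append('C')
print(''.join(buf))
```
BC

Exception raised in try, caught by bare except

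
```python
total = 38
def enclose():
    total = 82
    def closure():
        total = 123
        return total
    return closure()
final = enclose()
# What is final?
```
123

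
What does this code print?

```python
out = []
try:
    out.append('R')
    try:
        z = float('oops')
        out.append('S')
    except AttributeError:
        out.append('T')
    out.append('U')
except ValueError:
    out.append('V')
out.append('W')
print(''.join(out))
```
RVW

Inner handler doesn't match, propagates to outer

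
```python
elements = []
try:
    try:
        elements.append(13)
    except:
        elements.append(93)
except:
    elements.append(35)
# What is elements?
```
[13]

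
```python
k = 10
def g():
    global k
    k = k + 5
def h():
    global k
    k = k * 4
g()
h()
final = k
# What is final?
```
60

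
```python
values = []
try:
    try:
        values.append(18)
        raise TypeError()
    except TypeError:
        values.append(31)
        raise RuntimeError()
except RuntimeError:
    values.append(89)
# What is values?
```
[18, 31, 89]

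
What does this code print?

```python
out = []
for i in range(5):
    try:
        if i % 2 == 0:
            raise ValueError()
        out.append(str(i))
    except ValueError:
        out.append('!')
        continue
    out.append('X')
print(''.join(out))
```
!1X!3X!

continue in except skips rest of loop body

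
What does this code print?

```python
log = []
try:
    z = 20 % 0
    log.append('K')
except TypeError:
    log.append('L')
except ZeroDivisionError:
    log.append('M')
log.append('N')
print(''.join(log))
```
MN

ZeroDivisionError is caught by its specific handler, not TypeError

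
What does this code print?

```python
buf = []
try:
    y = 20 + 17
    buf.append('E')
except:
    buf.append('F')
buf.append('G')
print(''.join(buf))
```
EG

No exception, try block completes normally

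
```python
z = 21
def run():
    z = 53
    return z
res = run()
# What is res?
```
53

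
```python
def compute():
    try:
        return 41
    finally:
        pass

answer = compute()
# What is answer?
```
41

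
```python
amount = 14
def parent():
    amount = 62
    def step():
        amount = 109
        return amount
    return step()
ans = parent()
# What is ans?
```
109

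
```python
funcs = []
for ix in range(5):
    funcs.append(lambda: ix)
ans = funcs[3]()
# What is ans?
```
4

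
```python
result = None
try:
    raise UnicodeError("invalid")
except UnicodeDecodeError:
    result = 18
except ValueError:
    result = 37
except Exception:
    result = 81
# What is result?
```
37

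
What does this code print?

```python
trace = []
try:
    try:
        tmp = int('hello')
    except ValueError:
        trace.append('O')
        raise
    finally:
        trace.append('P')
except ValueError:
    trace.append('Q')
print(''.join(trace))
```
OPQ

finally runs before re-raised exception propagates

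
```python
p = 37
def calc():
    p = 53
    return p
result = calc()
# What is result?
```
53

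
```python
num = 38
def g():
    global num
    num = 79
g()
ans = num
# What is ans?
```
79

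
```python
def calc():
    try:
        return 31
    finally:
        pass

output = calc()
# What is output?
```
31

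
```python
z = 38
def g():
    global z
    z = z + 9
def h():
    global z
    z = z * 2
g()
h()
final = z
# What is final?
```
94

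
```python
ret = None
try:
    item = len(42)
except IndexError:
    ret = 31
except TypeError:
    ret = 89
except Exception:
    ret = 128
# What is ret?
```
89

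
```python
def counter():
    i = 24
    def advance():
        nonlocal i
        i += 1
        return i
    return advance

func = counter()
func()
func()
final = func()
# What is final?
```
27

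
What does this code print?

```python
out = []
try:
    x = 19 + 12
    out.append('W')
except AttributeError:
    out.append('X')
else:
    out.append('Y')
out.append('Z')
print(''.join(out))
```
WYZ

else block runs when no exception occurs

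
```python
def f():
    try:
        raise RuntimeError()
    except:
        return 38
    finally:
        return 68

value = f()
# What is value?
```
68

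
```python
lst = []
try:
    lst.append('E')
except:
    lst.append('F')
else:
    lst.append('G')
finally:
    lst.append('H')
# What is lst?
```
['E', 'G', 'H']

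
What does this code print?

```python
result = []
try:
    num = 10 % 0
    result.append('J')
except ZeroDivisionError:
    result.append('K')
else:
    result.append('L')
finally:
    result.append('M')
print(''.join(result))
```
KM

Exception: except runs, else skipped, finally runs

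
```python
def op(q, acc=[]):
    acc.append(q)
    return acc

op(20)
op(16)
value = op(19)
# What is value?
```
[20, 16, 19]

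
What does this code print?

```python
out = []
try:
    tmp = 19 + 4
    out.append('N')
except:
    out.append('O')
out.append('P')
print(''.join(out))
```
NP

No exception, try block completes normally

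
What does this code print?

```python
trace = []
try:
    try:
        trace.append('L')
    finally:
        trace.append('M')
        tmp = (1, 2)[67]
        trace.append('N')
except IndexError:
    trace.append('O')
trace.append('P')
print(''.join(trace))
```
LMOP

Exception in inner finally caught by outer except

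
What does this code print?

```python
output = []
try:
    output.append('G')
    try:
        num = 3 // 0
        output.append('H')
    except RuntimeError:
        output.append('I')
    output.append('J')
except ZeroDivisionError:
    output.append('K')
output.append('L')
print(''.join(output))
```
GKL

Inner handler doesn't match, propagates to outer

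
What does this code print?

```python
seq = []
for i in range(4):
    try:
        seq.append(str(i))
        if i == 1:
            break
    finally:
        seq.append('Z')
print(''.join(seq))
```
0Z1Z

finally runs even when breaking out of loop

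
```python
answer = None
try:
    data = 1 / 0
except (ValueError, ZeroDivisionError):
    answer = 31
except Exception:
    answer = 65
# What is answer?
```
31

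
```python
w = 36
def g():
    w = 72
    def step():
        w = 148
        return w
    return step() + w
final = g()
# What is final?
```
220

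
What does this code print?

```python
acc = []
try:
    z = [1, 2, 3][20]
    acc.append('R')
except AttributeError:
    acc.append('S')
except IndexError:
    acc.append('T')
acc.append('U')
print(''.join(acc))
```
TU

IndexError is caught by its specific handler, not AttributeError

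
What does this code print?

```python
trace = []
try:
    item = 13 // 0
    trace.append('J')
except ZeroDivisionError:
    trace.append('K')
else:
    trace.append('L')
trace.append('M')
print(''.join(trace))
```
KM

else block skipped when exception is caught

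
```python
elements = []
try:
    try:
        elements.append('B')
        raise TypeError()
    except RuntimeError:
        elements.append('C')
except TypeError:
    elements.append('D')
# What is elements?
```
['B', 'D']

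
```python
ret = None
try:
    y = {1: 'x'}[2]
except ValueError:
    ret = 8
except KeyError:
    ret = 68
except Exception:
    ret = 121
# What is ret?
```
68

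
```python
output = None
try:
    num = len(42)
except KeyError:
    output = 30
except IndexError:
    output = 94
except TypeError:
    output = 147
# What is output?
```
147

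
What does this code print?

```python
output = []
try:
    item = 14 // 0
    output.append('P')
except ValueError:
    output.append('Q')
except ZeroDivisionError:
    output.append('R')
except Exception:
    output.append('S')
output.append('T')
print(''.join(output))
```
RT

ZeroDivisionError matches before generic Exception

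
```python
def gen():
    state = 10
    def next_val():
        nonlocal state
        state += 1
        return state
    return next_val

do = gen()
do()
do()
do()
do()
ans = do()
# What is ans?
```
15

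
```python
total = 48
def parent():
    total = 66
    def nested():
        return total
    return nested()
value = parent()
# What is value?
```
66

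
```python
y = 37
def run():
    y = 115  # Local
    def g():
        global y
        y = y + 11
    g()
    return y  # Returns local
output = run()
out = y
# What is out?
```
48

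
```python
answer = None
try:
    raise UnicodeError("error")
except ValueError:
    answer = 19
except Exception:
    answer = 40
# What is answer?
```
19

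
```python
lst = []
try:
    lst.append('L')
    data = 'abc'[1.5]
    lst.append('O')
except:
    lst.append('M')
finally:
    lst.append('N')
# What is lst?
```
['L', 'M', 'N']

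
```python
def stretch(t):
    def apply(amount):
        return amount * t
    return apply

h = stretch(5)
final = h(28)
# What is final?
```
140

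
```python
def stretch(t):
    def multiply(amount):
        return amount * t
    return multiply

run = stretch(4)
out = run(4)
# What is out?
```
16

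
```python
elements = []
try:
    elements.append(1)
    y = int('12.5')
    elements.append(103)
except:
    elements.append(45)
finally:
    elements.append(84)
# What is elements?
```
[1, 45, 84]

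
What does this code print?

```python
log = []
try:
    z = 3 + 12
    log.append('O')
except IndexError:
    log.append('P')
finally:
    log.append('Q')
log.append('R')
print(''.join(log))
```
OQR

finally runs after normal execution too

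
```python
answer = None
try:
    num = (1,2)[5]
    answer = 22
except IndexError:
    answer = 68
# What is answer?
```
68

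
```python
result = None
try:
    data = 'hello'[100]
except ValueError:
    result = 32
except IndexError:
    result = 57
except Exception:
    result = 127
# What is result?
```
57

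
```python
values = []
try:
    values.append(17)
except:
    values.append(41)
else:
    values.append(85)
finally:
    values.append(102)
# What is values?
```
[17, 85, 102]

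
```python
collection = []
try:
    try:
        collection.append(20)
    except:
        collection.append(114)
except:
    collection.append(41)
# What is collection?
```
[20]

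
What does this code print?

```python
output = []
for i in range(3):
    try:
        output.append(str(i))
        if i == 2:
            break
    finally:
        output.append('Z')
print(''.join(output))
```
0Z1Z2Z

finally runs even when breaking out of loop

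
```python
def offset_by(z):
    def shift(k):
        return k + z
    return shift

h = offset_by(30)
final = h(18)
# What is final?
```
48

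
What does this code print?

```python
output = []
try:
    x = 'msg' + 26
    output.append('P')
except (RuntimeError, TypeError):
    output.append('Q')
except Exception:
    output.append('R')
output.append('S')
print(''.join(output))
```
QS

TypeError matches tuple containing it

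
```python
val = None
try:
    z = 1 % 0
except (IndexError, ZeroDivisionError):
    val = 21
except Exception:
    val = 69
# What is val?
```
21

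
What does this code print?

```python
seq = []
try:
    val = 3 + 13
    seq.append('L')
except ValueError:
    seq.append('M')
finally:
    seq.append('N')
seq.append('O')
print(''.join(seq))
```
LNO

finally runs after normal execution too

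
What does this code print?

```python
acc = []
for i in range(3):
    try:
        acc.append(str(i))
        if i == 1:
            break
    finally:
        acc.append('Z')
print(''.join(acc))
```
0Z1Z

finally runs even when breaking out of loop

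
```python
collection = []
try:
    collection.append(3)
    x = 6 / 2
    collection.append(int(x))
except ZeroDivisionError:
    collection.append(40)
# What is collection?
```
[3, 3]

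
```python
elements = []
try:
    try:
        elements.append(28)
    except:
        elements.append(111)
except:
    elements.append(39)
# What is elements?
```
[28]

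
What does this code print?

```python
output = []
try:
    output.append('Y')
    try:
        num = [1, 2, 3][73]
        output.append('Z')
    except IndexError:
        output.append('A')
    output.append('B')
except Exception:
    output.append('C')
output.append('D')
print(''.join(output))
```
YABD

Inner exception caught by inner handler, outer continues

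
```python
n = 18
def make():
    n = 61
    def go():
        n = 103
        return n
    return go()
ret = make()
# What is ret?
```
103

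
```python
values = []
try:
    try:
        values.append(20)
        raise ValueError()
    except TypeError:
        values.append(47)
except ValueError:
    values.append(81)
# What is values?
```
[20, 81]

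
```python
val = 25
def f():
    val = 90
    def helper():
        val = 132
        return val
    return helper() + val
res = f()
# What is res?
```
222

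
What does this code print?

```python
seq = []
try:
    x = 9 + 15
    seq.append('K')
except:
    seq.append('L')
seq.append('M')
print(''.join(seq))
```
KM

No exception, try block completes normally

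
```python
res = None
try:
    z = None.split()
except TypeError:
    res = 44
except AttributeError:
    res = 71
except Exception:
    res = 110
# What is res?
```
71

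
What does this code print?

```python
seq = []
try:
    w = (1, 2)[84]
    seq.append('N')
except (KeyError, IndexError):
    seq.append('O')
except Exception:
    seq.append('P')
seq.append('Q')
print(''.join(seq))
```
OQ

IndexError matches tuple containing it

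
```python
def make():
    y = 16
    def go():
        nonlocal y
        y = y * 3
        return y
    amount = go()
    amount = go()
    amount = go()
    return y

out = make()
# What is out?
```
432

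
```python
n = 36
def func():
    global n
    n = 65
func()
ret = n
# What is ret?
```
65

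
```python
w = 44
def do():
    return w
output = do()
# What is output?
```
44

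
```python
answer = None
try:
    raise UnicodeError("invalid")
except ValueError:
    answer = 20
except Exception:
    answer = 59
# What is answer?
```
20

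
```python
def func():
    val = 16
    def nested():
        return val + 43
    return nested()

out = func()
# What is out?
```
59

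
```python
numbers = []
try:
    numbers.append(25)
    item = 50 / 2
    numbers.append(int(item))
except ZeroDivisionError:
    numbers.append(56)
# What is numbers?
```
[25, 25]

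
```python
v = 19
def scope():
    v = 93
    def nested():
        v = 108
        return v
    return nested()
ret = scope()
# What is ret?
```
108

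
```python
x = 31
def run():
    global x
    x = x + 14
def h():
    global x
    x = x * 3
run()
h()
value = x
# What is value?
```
135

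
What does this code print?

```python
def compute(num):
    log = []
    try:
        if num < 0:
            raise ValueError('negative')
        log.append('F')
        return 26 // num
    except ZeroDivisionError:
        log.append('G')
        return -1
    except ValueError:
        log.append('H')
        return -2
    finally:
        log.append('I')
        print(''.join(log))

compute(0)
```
FGI

num=0 causes ZeroDivisionError, caught, finally prints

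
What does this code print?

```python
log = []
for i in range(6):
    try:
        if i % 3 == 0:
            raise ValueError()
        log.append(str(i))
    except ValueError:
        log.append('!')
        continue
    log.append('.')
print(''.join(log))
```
!1.2.!4.5.

continue in except skips rest of loop body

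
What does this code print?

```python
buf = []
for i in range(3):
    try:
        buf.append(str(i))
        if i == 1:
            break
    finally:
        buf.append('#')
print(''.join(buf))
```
0#1#

finally runs even when breaking out of loop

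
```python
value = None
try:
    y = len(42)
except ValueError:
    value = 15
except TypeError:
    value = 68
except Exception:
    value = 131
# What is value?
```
68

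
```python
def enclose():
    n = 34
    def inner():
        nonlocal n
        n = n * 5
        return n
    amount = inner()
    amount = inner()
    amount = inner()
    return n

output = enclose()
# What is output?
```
4250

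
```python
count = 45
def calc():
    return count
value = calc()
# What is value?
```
45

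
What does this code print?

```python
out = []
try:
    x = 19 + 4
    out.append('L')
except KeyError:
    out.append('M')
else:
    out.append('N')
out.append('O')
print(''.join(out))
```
LNO

else block runs when no exception occurs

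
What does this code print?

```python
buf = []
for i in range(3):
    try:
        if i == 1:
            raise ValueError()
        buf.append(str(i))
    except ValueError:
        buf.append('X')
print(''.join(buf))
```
0X2

Exception on i=1 caught, loop continues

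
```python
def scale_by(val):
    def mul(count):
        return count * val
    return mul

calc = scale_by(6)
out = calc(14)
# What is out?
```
84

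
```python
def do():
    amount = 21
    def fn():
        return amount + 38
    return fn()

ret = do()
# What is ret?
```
59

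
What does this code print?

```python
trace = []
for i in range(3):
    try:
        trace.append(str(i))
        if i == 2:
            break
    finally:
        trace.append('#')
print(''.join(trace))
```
0#1#2#

finally runs even when breaking out of loop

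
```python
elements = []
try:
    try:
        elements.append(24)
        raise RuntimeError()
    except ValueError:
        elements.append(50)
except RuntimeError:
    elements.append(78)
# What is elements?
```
[24, 78]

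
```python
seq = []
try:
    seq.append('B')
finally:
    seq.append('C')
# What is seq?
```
['B', 'C']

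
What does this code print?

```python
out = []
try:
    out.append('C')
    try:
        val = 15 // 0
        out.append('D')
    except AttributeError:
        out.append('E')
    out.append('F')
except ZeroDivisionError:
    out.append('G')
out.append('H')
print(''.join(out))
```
CGH

Inner handler doesn't match, propagates to outer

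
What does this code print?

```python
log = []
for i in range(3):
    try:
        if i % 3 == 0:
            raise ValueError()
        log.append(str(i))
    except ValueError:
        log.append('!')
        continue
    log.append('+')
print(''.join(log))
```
!1+2+

continue in except skips rest of loop body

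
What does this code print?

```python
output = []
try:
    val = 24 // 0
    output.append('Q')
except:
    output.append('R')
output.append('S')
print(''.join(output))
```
RS

Exception raised in try, caught by bare except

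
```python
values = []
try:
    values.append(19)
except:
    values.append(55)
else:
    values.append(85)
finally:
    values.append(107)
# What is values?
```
[19, 85, 107]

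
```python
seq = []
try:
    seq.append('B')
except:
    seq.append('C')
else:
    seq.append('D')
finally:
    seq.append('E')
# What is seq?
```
['B', 'D', 'E']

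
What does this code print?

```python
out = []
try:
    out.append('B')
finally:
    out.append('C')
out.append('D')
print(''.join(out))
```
BCD

try/finally without except, no exception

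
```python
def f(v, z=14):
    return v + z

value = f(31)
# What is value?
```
45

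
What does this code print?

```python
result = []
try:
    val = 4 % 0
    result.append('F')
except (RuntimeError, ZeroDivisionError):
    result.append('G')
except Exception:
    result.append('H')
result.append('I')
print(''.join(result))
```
GI

ZeroDivisionError matches tuple containing it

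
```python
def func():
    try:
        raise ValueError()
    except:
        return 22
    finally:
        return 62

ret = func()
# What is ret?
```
62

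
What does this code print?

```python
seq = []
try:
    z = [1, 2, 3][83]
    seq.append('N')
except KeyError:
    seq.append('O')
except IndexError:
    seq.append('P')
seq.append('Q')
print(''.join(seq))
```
PQ

IndexError is caught by its specific handler, not KeyError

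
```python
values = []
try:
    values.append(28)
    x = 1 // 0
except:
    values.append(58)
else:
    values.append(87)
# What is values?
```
[28, 58]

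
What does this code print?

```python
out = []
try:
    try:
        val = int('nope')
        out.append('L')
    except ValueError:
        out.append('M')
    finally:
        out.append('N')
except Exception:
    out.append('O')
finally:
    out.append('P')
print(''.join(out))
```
MNP

Both finally blocks run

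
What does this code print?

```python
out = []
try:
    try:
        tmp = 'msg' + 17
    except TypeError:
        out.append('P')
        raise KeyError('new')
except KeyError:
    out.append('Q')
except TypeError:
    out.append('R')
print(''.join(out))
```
PQ

New KeyError raised, caught by outer KeyError handler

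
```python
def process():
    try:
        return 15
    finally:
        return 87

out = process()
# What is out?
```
87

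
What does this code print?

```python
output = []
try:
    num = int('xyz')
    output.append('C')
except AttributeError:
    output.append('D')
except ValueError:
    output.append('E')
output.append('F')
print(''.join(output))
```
EF

ValueError is caught by its specific handler, not AttributeError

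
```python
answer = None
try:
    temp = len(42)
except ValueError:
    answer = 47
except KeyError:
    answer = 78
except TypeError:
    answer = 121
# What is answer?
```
121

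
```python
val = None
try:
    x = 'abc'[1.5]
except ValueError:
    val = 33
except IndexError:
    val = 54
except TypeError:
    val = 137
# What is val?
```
137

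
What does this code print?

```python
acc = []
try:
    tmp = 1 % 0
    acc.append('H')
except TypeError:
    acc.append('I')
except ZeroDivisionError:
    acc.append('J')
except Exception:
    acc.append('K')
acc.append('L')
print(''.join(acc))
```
JL

ZeroDivisionError matches before generic Exception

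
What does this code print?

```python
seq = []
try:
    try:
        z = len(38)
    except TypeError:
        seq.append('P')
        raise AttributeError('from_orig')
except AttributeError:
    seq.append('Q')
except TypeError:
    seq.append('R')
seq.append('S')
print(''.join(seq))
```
PQS

AttributeError raised and caught, original TypeError not re-raised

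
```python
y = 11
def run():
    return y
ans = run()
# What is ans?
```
11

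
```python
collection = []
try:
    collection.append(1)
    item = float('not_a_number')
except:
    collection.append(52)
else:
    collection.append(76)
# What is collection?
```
[1, 52]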